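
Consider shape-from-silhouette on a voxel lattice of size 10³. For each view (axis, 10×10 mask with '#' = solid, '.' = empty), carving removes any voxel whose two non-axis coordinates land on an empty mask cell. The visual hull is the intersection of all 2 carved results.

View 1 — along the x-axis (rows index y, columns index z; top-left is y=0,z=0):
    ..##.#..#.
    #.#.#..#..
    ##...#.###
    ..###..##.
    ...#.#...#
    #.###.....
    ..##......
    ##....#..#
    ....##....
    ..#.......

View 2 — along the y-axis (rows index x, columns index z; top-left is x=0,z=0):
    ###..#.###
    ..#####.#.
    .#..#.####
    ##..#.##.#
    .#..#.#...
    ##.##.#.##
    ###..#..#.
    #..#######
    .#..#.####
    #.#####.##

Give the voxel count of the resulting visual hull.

voxel count = 202

start: 10×10×10 = 1000 voxels
  1. axis=0 (YZ plane), |mask|=35  ⇒  voxels=350
  2. axis=1 (XZ plane), |mask|=62  ⇒  voxels=202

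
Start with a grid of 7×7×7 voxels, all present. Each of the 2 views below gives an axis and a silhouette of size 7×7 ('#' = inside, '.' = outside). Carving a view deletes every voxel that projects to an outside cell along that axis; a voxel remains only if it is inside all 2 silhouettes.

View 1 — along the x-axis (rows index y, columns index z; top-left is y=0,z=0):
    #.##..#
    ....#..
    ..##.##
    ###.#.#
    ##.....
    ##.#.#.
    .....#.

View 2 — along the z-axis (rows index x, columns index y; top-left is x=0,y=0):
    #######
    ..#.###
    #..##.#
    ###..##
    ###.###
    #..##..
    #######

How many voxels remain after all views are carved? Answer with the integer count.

before carving: 343 voxels (7×7×7)
step 1: project along x, AND mask (21/49) → |grid| = 147
step 2: project along z, AND mask (36/49) → |grid| = 106

voxel count = 106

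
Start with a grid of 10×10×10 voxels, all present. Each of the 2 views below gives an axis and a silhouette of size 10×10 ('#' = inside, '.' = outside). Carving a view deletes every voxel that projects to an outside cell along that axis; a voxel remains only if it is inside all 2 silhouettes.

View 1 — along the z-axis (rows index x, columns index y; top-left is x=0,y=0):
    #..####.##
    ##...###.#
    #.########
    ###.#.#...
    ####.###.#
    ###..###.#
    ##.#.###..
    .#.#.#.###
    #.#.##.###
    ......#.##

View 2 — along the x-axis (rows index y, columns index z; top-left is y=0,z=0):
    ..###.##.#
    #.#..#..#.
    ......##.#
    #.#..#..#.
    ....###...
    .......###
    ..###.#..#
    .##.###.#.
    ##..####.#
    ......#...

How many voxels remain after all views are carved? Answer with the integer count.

start: 10×10×10 = 1000 voxels
carve view 1 (along z, XY-mask fill 64/100): 640 voxels remain
carve view 2 (along x, YZ-mask fill 42/100): 268 voxels remain

268 voxels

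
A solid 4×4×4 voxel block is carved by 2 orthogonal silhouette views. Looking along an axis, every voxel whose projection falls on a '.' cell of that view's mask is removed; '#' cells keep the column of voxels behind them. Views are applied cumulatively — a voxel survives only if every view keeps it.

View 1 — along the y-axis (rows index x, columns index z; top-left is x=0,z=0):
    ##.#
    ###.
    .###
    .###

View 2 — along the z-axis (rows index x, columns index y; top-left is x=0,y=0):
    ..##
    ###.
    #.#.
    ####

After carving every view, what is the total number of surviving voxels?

before carving: 64 voxels (4×4×4)
after view 1 [y-axis, 12 of 16 cells solid] → remaining = 48
after view 2 [z-axis, 11 of 16 cells solid] → remaining = 33

33 voxels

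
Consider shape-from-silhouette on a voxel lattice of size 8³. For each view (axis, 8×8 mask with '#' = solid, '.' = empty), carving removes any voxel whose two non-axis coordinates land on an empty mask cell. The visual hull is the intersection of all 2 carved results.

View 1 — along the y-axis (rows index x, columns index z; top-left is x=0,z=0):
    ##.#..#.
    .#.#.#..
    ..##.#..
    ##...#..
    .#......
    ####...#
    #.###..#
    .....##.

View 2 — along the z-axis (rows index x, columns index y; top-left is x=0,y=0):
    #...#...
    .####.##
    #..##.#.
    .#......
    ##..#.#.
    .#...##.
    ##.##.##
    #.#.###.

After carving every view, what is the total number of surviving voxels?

remaining voxels: 100

full grid |V| = 512
[1] y-view keeps 26 columns → grid now 208
[2] z-view keeps 31 columns → grid now 100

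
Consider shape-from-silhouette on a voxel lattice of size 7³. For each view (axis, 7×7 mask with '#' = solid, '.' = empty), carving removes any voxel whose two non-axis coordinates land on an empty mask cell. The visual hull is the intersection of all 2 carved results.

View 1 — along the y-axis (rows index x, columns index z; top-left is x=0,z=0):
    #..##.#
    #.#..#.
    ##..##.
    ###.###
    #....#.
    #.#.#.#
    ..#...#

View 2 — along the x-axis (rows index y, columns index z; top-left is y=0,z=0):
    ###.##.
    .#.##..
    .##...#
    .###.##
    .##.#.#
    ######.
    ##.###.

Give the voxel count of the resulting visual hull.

remaining voxels: 104

before carving: 343 voxels (7×7×7)
  1. axis=1 (XZ plane), |mask|=25  ⇒  voxels=175
  2. axis=0 (YZ plane), |mask|=31  ⇒  voxels=104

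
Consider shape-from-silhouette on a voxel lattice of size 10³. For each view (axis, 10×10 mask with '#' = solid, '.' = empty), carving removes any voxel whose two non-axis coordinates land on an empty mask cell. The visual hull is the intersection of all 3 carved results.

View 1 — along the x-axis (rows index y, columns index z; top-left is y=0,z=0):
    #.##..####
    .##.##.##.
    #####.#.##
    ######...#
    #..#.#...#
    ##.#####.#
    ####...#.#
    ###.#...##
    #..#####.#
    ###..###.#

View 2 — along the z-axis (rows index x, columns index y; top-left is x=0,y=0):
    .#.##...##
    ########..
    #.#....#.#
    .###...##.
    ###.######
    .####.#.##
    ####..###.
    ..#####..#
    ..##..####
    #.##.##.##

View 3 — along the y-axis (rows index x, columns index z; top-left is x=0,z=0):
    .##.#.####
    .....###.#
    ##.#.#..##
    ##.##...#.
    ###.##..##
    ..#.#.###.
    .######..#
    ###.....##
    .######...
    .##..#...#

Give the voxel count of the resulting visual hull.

voxel count = 233

initial block: 10^3 = 1000
  1. axis=0 (YZ plane), |mask|=66  ⇒  voxels=660
  2. axis=2 (XY plane), |mask|=64  ⇒  voxels=427
  3. axis=1 (XZ plane), |mask|=56  ⇒  voxels=233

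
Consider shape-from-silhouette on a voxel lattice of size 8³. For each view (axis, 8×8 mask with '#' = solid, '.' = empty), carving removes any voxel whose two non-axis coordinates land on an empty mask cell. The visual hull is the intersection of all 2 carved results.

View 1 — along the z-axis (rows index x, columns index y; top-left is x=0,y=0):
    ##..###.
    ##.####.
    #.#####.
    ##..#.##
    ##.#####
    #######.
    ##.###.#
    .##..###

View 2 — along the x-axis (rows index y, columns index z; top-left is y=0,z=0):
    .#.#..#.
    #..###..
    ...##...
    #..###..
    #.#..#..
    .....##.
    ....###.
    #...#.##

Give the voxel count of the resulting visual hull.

|visual hull| = 147

initial block: 8^3 = 512
  1. axis=2 (XY plane), |mask|=47  ⇒  voxels=376
  2. axis=0 (YZ plane), |mask|=25  ⇒  voxels=147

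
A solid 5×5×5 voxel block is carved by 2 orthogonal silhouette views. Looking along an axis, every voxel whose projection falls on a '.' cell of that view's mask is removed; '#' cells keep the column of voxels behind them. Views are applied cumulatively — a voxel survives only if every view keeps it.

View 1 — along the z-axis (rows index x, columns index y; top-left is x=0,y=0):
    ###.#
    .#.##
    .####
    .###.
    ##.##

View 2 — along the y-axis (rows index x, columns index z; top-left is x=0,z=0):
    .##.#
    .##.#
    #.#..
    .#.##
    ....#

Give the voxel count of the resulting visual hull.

before carving: 125 voxels (5×5×5)
after view 1 [z-axis, 18 of 25 cells solid] → remaining = 90
after view 2 [y-axis, 12 of 25 cells solid] → remaining = 42

voxel count = 42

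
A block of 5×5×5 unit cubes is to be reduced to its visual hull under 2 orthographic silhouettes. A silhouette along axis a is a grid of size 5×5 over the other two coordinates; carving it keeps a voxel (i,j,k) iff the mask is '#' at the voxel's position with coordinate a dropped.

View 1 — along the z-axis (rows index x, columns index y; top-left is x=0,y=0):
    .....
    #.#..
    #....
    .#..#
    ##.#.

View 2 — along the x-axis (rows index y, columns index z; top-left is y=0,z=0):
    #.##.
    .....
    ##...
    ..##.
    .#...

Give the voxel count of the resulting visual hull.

voxel count = 14

before carving: 125 voxels (5×5×5)
step 1: project along z, AND mask (8/25) → |grid| = 40
step 2: project along x, AND mask (8/25) → |grid| = 14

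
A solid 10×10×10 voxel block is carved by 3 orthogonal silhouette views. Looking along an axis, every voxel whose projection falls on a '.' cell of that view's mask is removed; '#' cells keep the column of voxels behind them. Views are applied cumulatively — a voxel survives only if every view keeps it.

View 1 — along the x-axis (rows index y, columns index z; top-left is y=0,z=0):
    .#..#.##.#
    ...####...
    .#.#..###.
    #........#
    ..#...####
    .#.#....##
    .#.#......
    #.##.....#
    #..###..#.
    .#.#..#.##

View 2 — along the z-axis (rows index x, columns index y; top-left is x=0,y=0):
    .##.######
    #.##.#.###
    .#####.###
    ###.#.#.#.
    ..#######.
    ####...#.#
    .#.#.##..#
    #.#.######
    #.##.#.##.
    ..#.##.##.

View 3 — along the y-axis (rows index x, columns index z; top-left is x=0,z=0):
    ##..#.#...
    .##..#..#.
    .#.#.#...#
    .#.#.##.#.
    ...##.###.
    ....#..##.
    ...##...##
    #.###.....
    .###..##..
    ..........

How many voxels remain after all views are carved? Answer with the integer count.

108 voxels

full grid |V| = 1000
after view 1 [x-axis, 41 of 100 cells solid] → remaining = 410
after view 2 [z-axis, 66 of 100 cells solid] → remaining = 276
after view 3 [y-axis, 38 of 100 cells solid] → remaining = 108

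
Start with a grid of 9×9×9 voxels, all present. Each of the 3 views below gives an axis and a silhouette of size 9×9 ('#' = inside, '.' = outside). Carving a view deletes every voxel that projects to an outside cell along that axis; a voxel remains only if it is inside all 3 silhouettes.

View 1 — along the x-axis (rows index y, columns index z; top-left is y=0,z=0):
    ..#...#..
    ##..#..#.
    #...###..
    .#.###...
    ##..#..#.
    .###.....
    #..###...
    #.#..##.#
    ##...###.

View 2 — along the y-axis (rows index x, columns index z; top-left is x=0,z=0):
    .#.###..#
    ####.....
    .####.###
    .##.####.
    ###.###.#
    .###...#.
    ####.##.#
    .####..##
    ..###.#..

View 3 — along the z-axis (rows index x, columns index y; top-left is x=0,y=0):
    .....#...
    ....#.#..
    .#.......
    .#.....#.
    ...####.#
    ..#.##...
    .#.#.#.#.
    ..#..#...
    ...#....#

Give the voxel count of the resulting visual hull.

full grid |V| = 729
step 1: project along x, AND mask (35/81) → |grid| = 315
step 2: project along y, AND mask (50/81) → |grid| = 190
step 3: project along z, AND mask (22/81) → |grid| = 55

voxel count = 55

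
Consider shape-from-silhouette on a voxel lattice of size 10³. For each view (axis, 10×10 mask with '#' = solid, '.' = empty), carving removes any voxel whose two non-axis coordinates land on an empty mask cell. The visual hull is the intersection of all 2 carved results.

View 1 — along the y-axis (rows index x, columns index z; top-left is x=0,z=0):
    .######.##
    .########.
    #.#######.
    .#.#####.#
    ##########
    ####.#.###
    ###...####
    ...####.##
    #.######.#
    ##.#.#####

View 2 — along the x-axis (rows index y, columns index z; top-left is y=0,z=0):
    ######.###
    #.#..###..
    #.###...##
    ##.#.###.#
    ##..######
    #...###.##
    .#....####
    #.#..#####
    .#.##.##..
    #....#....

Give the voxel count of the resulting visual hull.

|visual hull| = 468

start: 10×10×10 = 1000 voxels
step 1: project along y, AND mask (78/100) → |grid| = 780
step 2: project along x, AND mask (60/100) → |grid| = 468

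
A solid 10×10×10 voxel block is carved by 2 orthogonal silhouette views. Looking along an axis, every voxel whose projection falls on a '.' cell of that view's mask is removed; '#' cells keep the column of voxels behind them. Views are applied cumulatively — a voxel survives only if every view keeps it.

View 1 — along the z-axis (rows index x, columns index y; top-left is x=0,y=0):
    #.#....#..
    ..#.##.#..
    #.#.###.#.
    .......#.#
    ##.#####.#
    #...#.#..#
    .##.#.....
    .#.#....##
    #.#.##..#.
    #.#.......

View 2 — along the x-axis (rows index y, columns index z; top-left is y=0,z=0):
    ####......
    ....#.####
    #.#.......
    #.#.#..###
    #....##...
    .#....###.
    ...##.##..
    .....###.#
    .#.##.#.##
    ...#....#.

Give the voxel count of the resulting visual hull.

voxel count = 151

start: 10×10×10 = 1000 voxels
carve view 1 (along z, XY-mask fill 41/100): 410 voxels remain
carve view 2 (along x, YZ-mask fill 40/100): 151 voxels remain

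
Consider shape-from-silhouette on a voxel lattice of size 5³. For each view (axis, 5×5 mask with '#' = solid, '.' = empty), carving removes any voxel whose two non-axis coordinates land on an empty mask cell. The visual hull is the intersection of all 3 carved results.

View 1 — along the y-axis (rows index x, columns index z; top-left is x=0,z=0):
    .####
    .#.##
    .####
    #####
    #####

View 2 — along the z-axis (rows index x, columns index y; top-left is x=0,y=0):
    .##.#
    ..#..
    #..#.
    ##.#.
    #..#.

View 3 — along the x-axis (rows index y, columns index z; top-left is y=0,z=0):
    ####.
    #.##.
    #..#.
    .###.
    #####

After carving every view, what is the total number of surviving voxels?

before carving: 125 voxels (5×5×5)
[1] y-view keeps 21 columns → grid now 105
[2] z-view keeps 11 columns → grid now 48
[3] x-view keeps 17 columns → grid now 31

voxel count = 31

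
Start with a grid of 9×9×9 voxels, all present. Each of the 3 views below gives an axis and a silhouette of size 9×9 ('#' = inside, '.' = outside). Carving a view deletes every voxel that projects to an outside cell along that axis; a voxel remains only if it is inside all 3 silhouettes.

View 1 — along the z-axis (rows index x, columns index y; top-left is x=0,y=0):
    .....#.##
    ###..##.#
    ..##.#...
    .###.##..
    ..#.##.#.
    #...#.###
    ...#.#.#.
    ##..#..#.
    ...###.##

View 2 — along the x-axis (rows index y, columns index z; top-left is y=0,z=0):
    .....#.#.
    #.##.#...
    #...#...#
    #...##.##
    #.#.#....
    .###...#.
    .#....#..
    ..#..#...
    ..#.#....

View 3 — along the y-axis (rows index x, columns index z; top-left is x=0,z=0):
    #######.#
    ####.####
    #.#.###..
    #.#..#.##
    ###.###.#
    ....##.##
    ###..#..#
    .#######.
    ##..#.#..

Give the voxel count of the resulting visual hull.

|visual hull| = 76

full grid |V| = 729
[1] z-view keeps 38 columns → grid now 342
[2] x-view keeps 27 columns → grid now 116
[3] y-view keeps 53 columns → grid now 76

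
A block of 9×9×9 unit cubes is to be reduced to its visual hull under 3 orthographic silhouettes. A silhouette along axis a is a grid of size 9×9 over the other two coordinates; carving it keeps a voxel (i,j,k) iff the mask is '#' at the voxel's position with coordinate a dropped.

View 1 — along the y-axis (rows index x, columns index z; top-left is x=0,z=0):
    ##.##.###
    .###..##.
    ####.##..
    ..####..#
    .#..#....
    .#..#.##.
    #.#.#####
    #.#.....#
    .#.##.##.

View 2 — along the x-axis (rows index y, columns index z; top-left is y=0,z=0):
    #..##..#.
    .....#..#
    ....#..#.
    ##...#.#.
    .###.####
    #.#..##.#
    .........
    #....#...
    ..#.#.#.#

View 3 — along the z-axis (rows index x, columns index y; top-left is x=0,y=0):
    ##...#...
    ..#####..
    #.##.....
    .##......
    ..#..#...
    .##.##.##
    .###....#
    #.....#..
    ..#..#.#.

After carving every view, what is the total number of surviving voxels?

before carving: 729 voxels (9×9×9)
carve view 1 (along y, XZ-mask fill 44/81): 396 voxels remain
carve view 2 (along x, YZ-mask fill 30/81): 140 voxels remain
carve view 3 (along z, XY-mask fill 30/81): 50 voxels remain

remaining voxels: 50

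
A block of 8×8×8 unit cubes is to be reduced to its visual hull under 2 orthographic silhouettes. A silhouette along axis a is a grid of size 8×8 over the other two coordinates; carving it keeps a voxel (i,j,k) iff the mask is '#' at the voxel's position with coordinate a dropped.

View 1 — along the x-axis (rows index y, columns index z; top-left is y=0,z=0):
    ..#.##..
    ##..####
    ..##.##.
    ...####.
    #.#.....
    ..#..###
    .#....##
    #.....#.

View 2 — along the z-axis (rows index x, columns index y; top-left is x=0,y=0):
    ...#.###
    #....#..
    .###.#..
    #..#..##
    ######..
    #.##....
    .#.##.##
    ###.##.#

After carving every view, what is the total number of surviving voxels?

122 voxels

start: 8×8×8 = 512 voxels
carve view 1 (along x, YZ-mask fill 28/64): 224 voxels remain
carve view 2 (along z, XY-mask fill 34/64): 122 voxels remain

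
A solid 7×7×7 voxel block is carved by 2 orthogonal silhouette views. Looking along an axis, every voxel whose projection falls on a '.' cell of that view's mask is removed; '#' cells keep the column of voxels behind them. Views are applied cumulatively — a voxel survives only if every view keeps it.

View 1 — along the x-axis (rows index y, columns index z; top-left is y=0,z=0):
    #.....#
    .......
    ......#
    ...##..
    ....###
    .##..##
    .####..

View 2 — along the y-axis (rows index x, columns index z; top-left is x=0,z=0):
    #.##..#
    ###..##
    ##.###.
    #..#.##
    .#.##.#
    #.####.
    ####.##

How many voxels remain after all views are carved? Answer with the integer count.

voxel count = 73

initial block: 7^3 = 343
  1. axis=0 (YZ plane), |mask|=16  ⇒  voxels=112
  2. axis=1 (XZ plane), |mask|=33  ⇒  voxels=73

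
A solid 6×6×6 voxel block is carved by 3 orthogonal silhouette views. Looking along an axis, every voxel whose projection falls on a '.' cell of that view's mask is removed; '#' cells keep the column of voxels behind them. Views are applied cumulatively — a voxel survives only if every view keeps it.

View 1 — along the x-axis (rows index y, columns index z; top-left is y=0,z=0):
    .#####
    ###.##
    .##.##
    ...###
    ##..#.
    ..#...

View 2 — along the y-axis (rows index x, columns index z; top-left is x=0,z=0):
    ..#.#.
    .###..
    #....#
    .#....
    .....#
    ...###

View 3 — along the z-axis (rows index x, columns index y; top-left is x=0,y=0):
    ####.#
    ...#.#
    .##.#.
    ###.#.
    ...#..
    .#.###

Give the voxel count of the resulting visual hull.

full grid |V| = 216
V1 x: intersect with YZ mask (21 set) -- 126 left
V2 y: intersect with XZ mask (12 set) -- 44 left
V3 z: intersect with XY mask (19 set) -- 25 left

voxel count = 25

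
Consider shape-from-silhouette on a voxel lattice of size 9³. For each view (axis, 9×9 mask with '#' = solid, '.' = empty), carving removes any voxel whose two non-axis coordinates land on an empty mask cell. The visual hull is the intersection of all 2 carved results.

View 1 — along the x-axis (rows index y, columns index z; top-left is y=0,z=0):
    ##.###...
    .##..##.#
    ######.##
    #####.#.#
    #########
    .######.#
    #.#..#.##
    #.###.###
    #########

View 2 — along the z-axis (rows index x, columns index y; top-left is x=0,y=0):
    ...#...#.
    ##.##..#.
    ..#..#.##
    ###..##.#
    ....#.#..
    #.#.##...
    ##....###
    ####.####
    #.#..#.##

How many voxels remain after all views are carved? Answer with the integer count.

before carving: 729 voxels (9×9×9)
[1] x-view keeps 62 columns → grid now 558
[2] z-view keeps 41 columns → grid now 280

280 voxels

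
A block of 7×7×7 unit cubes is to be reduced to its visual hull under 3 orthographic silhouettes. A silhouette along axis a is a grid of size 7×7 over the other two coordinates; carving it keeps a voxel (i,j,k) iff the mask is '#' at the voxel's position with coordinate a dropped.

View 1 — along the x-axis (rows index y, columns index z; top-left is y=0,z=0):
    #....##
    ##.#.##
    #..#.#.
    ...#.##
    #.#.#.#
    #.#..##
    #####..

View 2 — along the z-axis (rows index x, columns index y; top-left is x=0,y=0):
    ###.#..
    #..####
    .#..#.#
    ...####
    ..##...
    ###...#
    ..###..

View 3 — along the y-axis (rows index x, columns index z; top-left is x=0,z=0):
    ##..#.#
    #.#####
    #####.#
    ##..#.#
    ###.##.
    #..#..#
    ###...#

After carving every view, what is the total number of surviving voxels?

initial block: 7^3 = 343
  1. axis=0 (YZ plane), |mask|=27  ⇒  voxels=189
  2. axis=2 (XY plane), |mask|=25  ⇒  voxels=96
  3. axis=1 (XZ plane), |mask|=32  ⇒  voxels=66

remaining voxels: 66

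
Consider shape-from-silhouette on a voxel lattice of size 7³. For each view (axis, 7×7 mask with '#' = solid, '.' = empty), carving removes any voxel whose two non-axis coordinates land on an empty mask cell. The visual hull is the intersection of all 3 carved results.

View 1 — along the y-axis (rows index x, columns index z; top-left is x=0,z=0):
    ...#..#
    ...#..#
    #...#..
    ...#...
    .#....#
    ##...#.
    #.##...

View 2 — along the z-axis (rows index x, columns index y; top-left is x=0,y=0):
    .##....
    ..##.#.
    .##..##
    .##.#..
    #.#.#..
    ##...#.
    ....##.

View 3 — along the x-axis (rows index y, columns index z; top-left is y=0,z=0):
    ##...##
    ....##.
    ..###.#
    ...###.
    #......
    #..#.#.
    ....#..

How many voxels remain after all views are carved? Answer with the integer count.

23 voxels

start: 7×7×7 = 343 voxels
step 1: project along y, AND mask (15/49) → |grid| = 105
step 2: project along z, AND mask (20/49) → |grid| = 42
step 3: project along x, AND mask (18/49) → |grid| = 23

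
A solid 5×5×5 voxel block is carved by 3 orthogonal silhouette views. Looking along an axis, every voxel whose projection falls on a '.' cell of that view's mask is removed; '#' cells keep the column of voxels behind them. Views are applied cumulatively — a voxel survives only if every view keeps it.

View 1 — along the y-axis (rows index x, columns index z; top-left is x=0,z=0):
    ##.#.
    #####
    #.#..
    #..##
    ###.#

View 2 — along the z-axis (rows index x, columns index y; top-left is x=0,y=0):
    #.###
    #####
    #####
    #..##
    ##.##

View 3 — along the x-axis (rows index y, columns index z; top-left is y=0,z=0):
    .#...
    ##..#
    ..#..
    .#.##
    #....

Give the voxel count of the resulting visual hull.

remaining voxels: 26

before carving: 125 voxels (5×5×5)
[1] y-view keeps 17 columns → grid now 85
[2] z-view keeps 21 columns → grid now 72
[3] x-view keeps 9 columns → grid now 26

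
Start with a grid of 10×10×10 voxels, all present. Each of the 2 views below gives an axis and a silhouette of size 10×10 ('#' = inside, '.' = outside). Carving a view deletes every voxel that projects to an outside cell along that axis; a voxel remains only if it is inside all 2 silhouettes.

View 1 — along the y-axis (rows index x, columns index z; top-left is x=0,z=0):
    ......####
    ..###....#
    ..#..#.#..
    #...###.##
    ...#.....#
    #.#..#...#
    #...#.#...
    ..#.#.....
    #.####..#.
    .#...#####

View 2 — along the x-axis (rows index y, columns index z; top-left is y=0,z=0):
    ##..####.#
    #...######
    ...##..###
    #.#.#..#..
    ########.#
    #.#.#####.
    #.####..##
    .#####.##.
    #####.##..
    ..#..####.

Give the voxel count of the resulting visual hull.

|visual hull| = 267

start: 10×10×10 = 1000 voxels
step 1: project along y, AND mask (40/100) → |grid| = 400
step 2: project along x, AND mask (65/100) → |grid| = 267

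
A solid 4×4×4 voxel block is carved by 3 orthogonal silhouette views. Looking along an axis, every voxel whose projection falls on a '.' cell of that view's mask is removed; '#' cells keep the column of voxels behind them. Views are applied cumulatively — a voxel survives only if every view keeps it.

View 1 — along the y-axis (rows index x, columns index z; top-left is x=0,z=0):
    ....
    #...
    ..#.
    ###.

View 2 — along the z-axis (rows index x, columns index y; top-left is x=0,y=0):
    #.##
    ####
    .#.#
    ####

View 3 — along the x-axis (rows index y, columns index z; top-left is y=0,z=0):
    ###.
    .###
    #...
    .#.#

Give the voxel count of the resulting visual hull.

start: 4×4×4 = 64 voxels
[1] y-view keeps 5 columns → grid now 20
[2] z-view keeps 13 columns → grid now 18
[3] x-view keeps 9 columns → grid now 10

voxel count = 10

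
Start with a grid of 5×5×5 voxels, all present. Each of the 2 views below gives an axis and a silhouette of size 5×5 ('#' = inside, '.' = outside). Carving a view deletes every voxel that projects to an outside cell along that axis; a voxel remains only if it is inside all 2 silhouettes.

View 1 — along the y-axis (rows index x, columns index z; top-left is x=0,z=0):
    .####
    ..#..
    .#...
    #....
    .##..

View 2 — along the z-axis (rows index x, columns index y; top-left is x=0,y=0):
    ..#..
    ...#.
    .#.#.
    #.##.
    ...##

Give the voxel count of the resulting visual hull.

start: 5×5×5 = 125 voxels
step 1: project along y, AND mask (9/25) → |grid| = 45
step 2: project along z, AND mask (9/25) → |grid| = 14

|visual hull| = 14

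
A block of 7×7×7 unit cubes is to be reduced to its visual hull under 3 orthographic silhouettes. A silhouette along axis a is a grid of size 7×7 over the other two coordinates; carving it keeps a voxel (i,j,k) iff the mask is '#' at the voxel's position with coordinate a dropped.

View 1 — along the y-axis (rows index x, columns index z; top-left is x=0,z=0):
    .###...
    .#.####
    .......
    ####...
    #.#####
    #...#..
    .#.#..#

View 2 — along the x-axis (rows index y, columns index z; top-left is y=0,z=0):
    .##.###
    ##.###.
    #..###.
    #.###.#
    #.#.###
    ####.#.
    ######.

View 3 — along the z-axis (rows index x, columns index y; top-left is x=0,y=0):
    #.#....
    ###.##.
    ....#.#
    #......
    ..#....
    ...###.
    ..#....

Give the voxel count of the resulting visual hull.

|visual hull| = 32

start: 7×7×7 = 343 voxels
V1 y: intersect with XZ mask (23 set) -- 161 left
V2 x: intersect with YZ mask (35 set) -- 113 left
V3 z: intersect with XY mask (15 set) -- 32 left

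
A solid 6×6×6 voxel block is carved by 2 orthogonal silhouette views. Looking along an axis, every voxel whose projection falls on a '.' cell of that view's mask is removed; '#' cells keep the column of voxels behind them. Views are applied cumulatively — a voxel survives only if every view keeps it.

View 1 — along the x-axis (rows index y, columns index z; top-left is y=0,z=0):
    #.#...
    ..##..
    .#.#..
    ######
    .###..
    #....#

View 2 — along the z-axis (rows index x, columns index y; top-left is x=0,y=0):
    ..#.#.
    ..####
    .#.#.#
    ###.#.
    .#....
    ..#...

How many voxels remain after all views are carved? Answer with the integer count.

full grid |V| = 216
carve view 1 (along x, YZ-mask fill 17/36): 102 voxels remain
carve view 2 (along z, XY-mask fill 15/36): 41 voxels remain

|visual hull| = 41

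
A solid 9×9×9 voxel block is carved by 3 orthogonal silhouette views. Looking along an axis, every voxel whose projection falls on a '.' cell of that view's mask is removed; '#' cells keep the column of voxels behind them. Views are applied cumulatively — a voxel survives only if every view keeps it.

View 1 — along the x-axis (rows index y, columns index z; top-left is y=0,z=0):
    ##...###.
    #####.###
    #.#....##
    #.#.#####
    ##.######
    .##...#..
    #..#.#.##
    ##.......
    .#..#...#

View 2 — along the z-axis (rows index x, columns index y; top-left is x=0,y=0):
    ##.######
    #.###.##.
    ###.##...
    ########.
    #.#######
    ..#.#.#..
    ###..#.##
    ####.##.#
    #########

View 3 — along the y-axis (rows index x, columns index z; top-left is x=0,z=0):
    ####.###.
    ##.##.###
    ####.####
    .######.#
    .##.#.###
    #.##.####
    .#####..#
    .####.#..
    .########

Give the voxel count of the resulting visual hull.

voxel count = 222

before carving: 729 voxels (9×9×9)
after view 1 [x-axis, 45 of 81 cells solid] → remaining = 405
after view 2 [z-axis, 60 of 81 cells solid] → remaining = 301
after view 3 [y-axis, 61 of 81 cells solid] → remaining = 222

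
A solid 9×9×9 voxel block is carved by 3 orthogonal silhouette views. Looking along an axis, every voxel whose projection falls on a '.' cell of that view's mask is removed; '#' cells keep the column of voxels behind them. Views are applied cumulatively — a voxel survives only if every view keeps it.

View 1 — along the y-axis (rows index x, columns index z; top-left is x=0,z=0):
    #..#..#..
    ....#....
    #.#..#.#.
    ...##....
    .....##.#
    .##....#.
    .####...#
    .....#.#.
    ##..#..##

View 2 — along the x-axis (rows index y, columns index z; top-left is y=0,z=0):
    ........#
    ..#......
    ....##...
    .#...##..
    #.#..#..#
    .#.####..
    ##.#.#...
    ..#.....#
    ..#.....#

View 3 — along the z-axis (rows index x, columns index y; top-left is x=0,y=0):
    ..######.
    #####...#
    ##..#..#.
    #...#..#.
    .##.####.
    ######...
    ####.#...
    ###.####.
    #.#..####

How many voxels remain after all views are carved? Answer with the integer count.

start: 9×9×9 = 729 voxels
V1 y: intersect with XZ mask (28 set) -- 252 left
V2 x: intersect with YZ mask (24 set) -- 72 left
V3 z: intersect with XY mask (49 set) -- 42 left

voxel count = 42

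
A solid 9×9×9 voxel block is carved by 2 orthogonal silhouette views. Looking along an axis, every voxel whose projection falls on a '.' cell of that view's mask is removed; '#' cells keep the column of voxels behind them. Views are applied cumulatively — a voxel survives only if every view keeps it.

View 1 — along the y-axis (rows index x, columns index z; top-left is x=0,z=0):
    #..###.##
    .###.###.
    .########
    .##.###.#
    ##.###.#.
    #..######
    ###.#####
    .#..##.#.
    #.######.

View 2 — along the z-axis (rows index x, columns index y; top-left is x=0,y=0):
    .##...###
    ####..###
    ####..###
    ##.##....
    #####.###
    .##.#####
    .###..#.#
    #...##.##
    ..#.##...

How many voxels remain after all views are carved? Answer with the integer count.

|visual hull| = 330

start: 9×9×9 = 729 voxels
after view 1 [y-axis, 58 of 81 cells solid] → remaining = 522
after view 2 [z-axis, 51 of 81 cells solid] → remaining = 330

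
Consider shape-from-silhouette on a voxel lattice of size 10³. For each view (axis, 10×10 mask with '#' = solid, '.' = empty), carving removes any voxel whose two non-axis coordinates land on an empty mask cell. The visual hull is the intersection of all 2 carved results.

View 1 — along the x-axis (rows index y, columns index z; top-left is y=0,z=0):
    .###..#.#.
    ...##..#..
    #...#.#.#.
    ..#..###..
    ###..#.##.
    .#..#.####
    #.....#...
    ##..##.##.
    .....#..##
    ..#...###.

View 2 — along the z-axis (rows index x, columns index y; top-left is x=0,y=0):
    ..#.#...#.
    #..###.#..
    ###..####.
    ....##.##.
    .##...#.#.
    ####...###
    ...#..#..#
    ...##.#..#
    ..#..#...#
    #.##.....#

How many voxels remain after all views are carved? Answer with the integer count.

remaining voxels: 188

start: 10×10×10 = 1000 voxels
after view 1 [x-axis, 43 of 100 cells solid] → remaining = 430
after view 2 [z-axis, 44 of 100 cells solid] → remaining = 188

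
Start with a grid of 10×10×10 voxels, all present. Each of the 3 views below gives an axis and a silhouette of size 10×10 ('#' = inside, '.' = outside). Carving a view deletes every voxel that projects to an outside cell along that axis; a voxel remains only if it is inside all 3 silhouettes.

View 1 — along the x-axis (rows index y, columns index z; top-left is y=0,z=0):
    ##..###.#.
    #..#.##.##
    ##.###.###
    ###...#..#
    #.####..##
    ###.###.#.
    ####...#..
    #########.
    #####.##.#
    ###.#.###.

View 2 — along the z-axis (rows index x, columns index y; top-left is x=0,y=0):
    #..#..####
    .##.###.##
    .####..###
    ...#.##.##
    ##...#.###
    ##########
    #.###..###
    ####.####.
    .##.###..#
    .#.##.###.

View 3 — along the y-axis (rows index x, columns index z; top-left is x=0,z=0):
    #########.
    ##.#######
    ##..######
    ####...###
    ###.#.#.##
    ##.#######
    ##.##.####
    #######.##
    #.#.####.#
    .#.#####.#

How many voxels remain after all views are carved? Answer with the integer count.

before carving: 1000 voxels (10×10×10)
  1. axis=0 (YZ plane), |mask|=68  ⇒  voxels=680
  2. axis=2 (XY plane), |mask|=68  ⇒  voxels=465
  3. axis=1 (XZ plane), |mask|=80  ⇒  voxels=383

383 voxels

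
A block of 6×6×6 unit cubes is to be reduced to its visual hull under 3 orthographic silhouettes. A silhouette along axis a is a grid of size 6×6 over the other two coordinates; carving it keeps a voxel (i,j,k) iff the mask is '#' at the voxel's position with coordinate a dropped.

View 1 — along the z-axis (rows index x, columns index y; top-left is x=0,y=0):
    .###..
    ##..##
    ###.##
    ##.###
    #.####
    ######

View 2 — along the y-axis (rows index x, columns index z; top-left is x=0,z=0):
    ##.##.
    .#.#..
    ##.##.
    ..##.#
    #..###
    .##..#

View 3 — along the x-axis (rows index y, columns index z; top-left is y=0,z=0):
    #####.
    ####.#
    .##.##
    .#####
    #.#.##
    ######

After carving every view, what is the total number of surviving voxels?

remaining voxels: 73

full grid |V| = 216
  1. axis=2 (XY plane), |mask|=28  ⇒  voxels=168
  2. axis=1 (XZ plane), |mask|=20  ⇒  voxels=93
  3. axis=0 (YZ plane), |mask|=29  ⇒  voxels=73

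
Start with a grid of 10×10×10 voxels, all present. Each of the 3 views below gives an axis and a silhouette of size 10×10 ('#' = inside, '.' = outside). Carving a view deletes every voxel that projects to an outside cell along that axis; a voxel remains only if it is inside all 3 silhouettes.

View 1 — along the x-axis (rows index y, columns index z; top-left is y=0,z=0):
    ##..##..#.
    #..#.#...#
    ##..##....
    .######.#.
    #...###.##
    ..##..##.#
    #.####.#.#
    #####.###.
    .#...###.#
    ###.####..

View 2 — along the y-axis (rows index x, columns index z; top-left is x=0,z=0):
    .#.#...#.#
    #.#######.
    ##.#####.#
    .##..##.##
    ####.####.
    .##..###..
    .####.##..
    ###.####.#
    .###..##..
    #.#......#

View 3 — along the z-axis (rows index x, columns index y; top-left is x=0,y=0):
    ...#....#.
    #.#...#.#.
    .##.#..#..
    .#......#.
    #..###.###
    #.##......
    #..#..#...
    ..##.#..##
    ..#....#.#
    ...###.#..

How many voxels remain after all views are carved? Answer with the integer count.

full grid |V| = 1000
V1 x: intersect with YZ mask (58 set) -- 580 left
V2 y: intersect with XZ mask (61 set) -- 354 left
V3 z: intersect with XY mask (37 set) -- 142 left

voxel count = 142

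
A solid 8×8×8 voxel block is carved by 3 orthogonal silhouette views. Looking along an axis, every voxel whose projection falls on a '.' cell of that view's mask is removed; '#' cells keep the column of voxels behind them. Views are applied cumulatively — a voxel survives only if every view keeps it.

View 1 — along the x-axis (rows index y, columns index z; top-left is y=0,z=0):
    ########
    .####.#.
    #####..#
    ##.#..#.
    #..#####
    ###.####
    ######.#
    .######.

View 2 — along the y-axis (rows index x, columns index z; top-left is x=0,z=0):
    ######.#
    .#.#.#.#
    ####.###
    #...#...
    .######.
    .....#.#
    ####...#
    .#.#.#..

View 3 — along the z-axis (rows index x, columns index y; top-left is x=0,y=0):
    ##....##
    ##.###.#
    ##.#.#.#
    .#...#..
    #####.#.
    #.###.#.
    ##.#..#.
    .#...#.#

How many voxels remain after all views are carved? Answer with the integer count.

before carving: 512 voxels (8×8×8)
step 1: project along x, AND mask (49/64) → |grid| = 392
step 2: project along y, AND mask (36/64) → |grid| = 220
step 3: project along z, AND mask (35/64) → |grid| = 126

voxel count = 126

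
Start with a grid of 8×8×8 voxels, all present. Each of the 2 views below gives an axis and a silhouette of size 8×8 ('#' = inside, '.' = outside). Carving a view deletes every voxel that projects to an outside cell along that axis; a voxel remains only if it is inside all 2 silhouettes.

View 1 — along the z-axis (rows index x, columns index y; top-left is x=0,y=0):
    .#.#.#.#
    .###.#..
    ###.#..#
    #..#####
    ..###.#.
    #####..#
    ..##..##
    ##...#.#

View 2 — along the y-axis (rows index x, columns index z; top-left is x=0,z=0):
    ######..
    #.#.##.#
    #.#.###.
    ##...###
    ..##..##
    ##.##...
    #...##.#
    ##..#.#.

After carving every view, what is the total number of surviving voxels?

before carving: 512 voxels (8×8×8)
V1 z: intersect with XY mask (37 set) -- 296 left
V2 y: intersect with XZ mask (37 set) -- 171 left

|visual hull| = 171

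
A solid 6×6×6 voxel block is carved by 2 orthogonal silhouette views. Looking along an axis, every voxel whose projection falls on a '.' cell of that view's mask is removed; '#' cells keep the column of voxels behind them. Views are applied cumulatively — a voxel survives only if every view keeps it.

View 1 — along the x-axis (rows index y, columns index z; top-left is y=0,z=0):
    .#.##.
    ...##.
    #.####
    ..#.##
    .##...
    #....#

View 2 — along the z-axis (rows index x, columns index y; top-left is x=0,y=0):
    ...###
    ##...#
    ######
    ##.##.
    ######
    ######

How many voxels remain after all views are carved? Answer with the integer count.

remaining voxels: 75

before carving: 216 voxels (6×6×6)
  1. axis=0 (YZ plane), |mask|=17  ⇒  voxels=102
  2. axis=2 (XY plane), |mask|=28  ⇒  voxels=75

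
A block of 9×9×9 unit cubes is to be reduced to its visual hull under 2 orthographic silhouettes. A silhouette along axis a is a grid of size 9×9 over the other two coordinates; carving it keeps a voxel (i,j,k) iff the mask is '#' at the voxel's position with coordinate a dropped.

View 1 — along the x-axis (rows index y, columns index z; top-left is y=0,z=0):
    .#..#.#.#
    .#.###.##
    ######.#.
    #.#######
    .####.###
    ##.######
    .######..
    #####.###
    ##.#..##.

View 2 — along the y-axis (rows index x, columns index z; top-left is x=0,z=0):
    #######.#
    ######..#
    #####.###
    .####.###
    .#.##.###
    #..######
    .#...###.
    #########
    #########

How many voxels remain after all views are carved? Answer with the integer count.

voxel count = 435

before carving: 729 voxels (9×9×9)
  1. axis=0 (YZ plane), |mask|=59  ⇒  voxels=531
  2. axis=1 (XZ plane), |mask|=65  ⇒  voxels=435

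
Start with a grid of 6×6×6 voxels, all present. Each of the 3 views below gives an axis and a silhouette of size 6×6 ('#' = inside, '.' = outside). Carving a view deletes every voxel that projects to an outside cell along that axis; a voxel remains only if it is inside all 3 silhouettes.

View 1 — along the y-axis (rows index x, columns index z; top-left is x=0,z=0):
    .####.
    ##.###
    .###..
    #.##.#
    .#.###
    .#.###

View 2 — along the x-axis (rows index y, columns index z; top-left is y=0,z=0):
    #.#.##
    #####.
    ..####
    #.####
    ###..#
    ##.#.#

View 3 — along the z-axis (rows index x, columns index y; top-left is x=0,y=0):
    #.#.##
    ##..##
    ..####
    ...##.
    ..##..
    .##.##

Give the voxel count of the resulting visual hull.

voxel count = 55

initial block: 6^3 = 216
after view 1 [y-axis, 24 of 36 cells solid] → remaining = 144
after view 2 [x-axis, 26 of 36 cells solid] → remaining = 100
after view 3 [z-axis, 20 of 36 cells solid] → remaining = 55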